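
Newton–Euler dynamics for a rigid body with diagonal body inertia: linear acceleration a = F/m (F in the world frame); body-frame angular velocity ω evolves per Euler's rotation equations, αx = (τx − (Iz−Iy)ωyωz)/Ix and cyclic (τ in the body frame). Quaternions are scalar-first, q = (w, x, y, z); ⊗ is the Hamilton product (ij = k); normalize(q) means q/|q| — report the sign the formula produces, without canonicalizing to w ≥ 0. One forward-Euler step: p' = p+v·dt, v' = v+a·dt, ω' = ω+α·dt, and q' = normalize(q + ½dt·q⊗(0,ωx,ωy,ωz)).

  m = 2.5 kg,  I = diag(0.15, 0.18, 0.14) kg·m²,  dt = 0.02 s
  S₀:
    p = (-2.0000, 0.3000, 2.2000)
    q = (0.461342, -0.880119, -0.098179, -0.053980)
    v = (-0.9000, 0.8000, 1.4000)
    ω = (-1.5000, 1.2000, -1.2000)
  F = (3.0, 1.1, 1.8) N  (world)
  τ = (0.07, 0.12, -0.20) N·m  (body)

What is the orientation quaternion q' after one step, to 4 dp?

Hamilton product q⊗(0,ω) = (-1.2671397, -0.5094222, -0.4215624, -1.7570217)
q + ½dt·q⊗(0,ω), renormalized = (0.4486, -0.8850, -0.1024, -0.0715)

q' = (0.4486, -0.8850, -0.1024, -0.0715)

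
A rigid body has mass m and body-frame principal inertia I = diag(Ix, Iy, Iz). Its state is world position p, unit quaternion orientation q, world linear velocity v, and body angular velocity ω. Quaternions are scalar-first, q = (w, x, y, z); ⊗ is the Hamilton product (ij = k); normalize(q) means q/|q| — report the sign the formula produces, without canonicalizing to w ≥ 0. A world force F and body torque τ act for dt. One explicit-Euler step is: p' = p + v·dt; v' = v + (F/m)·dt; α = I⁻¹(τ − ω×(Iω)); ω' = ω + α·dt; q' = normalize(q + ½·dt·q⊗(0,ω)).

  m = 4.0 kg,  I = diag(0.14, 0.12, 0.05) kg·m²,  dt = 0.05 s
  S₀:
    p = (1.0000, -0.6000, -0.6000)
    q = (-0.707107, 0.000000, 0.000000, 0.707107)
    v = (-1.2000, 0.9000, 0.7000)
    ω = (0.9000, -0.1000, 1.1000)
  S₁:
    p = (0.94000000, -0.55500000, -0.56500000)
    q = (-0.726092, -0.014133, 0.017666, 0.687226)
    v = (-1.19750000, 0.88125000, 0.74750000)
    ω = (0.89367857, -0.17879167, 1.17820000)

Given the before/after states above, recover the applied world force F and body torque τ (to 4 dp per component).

Δv = v₁−v₀ = (0.00250000, -0.01875000, 0.04750000)
applied force F = (0.2000, -1.5000, 3.8000)
rate change Δω = (-0.00632143, -0.07879167, 0.07820000)
I·α + gyro = (-0.0100, -0.1000, 0.0800)

F = (0.2000, -1.5000, 3.8000)
τ = (-0.0100, -0.1000, 0.0800)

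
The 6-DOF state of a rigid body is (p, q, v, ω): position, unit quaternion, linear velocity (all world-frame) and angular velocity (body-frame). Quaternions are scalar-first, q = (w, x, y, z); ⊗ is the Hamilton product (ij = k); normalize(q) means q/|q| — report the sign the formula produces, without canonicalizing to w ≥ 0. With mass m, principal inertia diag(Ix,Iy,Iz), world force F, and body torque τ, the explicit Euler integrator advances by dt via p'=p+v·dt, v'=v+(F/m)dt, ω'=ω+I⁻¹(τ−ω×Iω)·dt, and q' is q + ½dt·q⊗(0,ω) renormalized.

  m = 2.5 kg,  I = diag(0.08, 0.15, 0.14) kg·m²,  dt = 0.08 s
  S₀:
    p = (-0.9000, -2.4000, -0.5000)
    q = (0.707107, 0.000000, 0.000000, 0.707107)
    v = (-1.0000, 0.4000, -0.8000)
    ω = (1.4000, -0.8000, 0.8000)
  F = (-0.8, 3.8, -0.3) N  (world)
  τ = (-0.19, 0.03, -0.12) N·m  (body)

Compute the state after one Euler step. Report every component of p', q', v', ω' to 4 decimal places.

p' = (-0.9800, -2.3680, -0.5640)
q' = (0.6827, 0.0621, 0.0169, 0.7279)
v' = (-1.0256, 0.5216, -0.8096)
ω' = (1.2036, -0.7482, 0.7762)

α = I⁻¹(τ − ω×Iω) = (-2.4550, 0.6480, -0.2971)
ω' = ω + α·dt = (1.2036, -0.7482, 0.7762)
2q̇ = q⊗(0,ω) = (-0.5656856, 1.5556354, 0.4242642, 0.5656856)
updated quaternion q' = (0.6827, 0.0621, 0.0169, 0.7279)
a = F/m = (-0.3200, 1.5200, -0.1200)
new position p' = (-0.9800, -2.3680, -0.5640)
new velocity v' = (-1.0256, 0.5216, -0.8096)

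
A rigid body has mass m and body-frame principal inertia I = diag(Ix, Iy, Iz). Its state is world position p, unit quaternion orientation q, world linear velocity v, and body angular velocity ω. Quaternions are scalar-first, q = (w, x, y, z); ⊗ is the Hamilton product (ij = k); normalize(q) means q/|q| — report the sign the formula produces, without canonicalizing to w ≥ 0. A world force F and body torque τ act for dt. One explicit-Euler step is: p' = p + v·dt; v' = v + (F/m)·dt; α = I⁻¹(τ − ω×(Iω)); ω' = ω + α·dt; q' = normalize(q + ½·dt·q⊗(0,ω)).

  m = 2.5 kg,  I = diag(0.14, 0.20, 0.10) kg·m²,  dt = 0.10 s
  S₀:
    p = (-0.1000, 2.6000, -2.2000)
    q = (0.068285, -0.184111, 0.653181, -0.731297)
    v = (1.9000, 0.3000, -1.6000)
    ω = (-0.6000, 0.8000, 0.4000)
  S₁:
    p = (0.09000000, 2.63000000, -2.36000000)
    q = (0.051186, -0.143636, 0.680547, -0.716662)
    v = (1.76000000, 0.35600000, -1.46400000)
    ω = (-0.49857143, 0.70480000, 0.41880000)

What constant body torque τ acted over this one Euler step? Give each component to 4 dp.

ω₁ − ω₀ = (0.10142857, -0.09520000, 0.01880000)
τ = I·(Δω/dt) + ω₀×(Iω₀) = (0.1100, -0.2000, -0.0100)

τ = (0.1100, -0.2000, -0.0100)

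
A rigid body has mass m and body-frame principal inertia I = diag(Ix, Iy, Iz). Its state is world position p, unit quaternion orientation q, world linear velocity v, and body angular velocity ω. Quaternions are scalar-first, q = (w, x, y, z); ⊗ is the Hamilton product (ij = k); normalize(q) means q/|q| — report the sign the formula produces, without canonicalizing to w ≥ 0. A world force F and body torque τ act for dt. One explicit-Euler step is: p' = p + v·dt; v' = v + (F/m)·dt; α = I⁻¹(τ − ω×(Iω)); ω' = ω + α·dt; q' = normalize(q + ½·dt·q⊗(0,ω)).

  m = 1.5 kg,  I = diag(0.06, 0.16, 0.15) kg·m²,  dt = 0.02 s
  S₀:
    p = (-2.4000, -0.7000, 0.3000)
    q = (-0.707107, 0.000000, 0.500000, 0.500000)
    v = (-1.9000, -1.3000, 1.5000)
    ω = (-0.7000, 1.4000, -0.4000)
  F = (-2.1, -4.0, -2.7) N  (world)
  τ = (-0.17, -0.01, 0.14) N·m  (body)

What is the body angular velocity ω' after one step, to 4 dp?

ω' = (-0.7585, 1.4019, -0.3683)

gyro term ω×Iω = (0.0056, -0.0252, -0.0980)
(τ − ω×Iω)/I = (-2.9267, 0.0950, 1.5867)
ω' = ω + α·dt = (-0.7585, 1.4019, -0.3683)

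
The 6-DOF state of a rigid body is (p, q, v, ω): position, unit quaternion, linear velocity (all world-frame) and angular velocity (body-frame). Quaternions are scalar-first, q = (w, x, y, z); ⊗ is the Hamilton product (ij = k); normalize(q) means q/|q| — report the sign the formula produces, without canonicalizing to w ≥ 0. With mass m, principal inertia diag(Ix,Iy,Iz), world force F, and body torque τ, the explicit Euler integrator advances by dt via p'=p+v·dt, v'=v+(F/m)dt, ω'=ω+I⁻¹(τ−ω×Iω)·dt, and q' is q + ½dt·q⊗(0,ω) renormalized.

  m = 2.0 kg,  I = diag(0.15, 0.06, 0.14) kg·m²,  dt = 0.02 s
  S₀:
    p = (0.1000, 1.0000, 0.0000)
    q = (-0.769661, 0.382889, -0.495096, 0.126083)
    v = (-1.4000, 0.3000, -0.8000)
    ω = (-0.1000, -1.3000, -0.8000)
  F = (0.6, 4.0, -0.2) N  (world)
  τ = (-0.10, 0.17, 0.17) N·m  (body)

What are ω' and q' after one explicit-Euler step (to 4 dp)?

angular accel α = (-1.2213, 2.8200, 1.2979)
ω' = ω + α·dt = (-0.1244, -1.2436, -0.7740)
q⊗(0,ω) = (-0.5044695, 0.6369508, 1.2942622, 0.0684635)
q + ½dt·q⊗(0,ω), renormalized = (-0.7746, 0.3892, -0.4821, 0.1268)

ω' = (-0.1244, -1.2436, -0.7740)
q' = (-0.7746, 0.3892, -0.4821, 0.1268)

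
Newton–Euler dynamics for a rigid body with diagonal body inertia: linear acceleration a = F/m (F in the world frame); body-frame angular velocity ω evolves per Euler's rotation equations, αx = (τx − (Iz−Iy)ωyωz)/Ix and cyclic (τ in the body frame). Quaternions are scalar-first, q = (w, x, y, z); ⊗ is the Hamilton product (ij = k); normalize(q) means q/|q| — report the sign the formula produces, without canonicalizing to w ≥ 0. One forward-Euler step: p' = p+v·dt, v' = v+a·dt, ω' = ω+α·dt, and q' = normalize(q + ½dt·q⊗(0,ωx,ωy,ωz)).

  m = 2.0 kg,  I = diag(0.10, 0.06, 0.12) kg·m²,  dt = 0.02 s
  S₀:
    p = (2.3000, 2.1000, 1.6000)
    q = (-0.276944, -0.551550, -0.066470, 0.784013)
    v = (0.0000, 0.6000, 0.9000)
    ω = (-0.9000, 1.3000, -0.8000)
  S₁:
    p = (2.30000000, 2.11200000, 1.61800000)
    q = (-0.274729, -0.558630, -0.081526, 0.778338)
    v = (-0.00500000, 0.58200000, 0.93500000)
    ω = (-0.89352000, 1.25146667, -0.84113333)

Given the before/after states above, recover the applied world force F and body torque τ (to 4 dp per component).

F = (-0.5000, -1.8000, 3.5000)
τ = (-0.0300, -0.1600, -0.2000)

v₁ − v₀ = (-0.00500000, -0.01800000, 0.03500000)
applied force F = (-0.5000, -1.8000, 3.5000)
Δω = ω₁−ω₀ = (0.00648000, -0.04853333, -0.04113333)
applied torque τ = (-0.0300, -0.1600, -0.2000)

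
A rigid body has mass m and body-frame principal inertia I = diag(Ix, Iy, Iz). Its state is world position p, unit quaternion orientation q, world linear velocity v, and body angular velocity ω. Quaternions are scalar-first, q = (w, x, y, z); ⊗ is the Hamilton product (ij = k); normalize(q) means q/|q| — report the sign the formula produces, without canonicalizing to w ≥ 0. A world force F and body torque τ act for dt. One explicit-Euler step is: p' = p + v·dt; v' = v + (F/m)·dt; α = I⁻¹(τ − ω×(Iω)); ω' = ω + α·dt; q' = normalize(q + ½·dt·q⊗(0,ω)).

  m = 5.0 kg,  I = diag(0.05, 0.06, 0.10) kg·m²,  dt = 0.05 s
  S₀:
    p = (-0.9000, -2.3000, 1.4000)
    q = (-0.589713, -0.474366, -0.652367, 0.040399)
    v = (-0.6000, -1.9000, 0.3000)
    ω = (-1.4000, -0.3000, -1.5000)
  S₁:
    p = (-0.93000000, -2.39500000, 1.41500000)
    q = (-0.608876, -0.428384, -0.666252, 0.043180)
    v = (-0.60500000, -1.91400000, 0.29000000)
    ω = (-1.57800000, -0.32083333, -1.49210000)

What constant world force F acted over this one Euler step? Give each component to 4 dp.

velocity change Δv = (-0.00500000, -0.01400000, -0.01000000)
applied force F = (-0.5000, -1.4000, -1.0000)

F = (-0.5000, -1.4000, -1.0000)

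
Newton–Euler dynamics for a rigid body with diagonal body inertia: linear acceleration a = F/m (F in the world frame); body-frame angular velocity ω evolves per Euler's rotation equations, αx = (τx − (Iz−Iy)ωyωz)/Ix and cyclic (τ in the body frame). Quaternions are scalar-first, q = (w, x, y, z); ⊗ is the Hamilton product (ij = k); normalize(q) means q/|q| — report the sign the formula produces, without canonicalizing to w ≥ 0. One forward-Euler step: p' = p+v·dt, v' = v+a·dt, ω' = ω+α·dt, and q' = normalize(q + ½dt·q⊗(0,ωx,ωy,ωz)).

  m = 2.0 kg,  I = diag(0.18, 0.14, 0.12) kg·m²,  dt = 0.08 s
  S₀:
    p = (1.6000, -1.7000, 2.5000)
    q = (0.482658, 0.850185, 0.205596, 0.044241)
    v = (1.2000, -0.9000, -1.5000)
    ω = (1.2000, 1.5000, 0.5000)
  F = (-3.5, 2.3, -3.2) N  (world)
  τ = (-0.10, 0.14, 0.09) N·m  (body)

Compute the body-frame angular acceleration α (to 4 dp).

ω×(Iω) gyroscopic = (-0.0150, 0.0360, -0.0720)
angular accel α = (-0.4722, 0.7429, 1.3500)

α = (-0.4722, 0.7429, 1.3500)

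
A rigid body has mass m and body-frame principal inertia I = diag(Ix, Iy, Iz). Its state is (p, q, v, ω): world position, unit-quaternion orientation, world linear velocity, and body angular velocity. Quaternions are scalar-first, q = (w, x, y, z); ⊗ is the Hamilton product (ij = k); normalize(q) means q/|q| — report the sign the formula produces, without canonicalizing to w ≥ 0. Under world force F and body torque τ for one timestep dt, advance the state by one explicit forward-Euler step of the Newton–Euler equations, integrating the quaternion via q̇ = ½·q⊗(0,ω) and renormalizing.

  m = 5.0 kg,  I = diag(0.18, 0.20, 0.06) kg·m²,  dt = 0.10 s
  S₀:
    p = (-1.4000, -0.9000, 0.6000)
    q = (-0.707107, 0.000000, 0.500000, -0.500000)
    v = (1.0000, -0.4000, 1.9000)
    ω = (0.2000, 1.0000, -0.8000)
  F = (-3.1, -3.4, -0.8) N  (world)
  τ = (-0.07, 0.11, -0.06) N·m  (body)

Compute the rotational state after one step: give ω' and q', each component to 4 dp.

gyro term ω×Iω = (0.1120, -0.0192, 0.0040)
angular accel α = (-1.0111, 0.6460, -1.0667)
ω' = ω + α·dt = (0.0989, 1.0646, -0.9067)
q⊗(0,ω) = (-0.9000000, -0.0414214, -0.8071070, 0.4656856)
q' = normalize(q + ½dt·q⊗(0,ω)) = (-0.7505, -0.0021, 0.4587, -0.4757)

ω' = (0.0989, 1.0646, -0.9067)
q' = (-0.7505, -0.0021, 0.4587, -0.4757)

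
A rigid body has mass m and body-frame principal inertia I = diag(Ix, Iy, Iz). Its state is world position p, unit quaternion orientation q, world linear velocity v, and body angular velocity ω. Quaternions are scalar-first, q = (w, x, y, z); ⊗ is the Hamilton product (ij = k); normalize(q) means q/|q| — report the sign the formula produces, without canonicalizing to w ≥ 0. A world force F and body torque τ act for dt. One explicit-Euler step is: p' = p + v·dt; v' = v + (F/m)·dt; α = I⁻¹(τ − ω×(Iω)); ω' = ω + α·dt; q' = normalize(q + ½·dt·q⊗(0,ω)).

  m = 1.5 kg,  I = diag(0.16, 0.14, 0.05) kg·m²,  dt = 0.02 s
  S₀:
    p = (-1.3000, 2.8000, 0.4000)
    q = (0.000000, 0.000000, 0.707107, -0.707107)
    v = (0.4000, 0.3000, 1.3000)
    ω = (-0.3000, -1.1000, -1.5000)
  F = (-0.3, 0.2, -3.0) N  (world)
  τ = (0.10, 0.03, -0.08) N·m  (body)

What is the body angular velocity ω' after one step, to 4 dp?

(τ − ω×Iω)/I = (1.5531, -0.1393, -1.4680)
ω' = ω + α·dt = (-0.2689, -1.1028, -1.5294)

ω' = (-0.2689, -1.1028, -1.5294)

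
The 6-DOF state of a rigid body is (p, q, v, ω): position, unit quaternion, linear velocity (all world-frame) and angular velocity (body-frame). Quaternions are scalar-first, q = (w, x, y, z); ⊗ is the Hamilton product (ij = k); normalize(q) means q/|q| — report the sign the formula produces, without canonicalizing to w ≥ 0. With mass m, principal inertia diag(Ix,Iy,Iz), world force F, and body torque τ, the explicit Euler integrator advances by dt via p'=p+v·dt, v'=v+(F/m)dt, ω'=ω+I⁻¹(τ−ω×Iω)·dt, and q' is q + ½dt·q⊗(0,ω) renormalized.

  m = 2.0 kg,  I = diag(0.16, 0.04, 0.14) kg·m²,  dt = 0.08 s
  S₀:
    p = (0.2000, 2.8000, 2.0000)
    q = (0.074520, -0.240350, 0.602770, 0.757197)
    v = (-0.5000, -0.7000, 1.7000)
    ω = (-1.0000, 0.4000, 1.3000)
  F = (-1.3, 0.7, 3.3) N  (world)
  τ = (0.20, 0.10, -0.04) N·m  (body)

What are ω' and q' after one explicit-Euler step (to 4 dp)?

ω' = (-0.9260, 0.6520, 1.2497)
q' = (0.0159, -0.2236, 0.5848, 0.7796)

gyro term ω×Iω = (0.0520, -0.0260, 0.0480)
angular accel α = (0.9250, 3.1500, -0.6286)
ω + α·dt = (-0.9260, 0.6520, 1.2497)
2q̇ = q⊗(0,ω) = (-1.4658141, 0.4062022, -0.4149340, 0.6035060)
q + ½dt·q⊗(0,ω), renormalized = (0.0159, -0.2236, 0.5848, 0.7796)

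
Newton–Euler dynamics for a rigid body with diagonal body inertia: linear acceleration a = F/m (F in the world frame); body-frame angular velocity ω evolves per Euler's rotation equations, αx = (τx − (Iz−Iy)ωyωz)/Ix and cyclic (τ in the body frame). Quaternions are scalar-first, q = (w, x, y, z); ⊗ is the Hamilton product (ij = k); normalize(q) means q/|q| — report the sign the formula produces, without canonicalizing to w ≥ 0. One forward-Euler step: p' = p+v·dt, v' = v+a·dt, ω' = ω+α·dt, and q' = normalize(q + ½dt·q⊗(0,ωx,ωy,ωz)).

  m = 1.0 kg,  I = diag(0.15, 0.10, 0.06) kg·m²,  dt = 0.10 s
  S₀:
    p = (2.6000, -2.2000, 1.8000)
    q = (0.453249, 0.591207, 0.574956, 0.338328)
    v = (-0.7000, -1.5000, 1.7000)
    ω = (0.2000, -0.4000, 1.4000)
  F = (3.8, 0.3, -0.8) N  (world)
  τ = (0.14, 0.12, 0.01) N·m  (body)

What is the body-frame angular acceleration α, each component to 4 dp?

precession coupling ω×(Iω) = (0.0224, 0.0252, 0.0040)
angular accel α = (0.7840, 0.9480, 0.1000)

α = (0.7840, 0.9480, 0.1000)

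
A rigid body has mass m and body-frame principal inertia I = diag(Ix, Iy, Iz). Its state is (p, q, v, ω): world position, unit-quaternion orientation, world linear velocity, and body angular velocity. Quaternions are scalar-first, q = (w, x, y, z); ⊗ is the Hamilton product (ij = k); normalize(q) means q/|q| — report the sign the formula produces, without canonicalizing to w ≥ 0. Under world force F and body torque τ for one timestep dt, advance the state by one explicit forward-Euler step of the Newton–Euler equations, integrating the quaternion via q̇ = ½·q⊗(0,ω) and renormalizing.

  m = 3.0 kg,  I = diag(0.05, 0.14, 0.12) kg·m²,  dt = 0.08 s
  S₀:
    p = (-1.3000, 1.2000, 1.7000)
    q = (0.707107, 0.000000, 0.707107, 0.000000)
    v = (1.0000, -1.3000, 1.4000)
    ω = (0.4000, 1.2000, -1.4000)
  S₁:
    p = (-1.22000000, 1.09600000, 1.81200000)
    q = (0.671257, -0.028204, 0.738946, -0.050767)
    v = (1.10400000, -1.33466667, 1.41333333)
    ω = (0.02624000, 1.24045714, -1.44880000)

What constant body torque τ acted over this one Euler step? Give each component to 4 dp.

τ = (-0.2000, 0.1100, -0.0300)

ω₁ − ω₀ = (-0.37376000, 0.04045714, -0.04880000)
τ = I·(Δω/dt) + ω₀×(Iω₀) = (-0.2000, 0.1100, -0.0300)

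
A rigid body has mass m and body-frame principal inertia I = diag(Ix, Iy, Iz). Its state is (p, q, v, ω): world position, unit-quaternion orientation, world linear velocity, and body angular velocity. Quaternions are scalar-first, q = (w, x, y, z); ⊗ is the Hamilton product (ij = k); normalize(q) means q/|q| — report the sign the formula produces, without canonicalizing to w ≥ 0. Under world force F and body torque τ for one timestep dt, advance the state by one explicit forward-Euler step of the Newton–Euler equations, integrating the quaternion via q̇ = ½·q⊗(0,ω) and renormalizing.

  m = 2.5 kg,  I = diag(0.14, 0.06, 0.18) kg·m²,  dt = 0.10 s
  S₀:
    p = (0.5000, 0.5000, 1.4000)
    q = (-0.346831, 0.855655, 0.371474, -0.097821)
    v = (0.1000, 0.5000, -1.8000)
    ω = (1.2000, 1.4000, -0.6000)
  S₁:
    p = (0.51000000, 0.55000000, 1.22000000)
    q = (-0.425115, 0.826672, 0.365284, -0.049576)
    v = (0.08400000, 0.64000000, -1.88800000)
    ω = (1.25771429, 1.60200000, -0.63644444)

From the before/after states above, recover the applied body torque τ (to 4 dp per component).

rate change Δω = (0.05771429, 0.20200000, -0.03644444)
I·α + gyro = (-0.0200, 0.1500, -0.2000)

τ = (-0.0200, 0.1500, -0.2000)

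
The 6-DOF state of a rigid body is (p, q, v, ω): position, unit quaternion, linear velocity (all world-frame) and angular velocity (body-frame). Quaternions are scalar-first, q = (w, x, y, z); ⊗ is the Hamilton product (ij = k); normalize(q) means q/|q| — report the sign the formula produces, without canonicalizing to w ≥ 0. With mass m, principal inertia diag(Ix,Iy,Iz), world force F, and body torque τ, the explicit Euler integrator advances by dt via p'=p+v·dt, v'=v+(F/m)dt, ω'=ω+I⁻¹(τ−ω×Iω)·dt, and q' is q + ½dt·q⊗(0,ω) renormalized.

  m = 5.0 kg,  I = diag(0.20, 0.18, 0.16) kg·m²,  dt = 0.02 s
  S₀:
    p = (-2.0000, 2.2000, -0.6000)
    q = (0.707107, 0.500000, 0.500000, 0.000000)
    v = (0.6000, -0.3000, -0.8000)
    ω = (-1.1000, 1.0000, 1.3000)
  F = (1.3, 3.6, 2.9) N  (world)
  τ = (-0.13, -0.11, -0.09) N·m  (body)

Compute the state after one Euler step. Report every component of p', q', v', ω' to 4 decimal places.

p' = (-1.9880, 2.1940, -0.6160)
q' = (0.7075, 0.4986, 0.5005, 0.0197)
v' = (0.6052, -0.2856, -0.7884)
ω' = (-1.1104, 0.9941, 1.2860)

gyro term ω×Iω = (-0.0260, -0.0572, 0.0220)
α = I⁻¹(τ − ω×Iω) = (-0.5200, -0.2933, -0.7000)
new body rate ω' = (-1.1104, 0.9941, 1.2860)
q⊗(0,ω) = (0.0500000, -0.1278177, 0.0571070, 1.9692391)
q + ½dt·q⊗(0,ω), renormalized = (0.7075, 0.4986, 0.5005, 0.0197)
a = F/m = (0.2600, 0.7200, 0.5800)
p + v·dt = (-1.9880, 2.1940, -0.6160)
v + (F/m)dt = (0.6052, -0.2856, -0.7884)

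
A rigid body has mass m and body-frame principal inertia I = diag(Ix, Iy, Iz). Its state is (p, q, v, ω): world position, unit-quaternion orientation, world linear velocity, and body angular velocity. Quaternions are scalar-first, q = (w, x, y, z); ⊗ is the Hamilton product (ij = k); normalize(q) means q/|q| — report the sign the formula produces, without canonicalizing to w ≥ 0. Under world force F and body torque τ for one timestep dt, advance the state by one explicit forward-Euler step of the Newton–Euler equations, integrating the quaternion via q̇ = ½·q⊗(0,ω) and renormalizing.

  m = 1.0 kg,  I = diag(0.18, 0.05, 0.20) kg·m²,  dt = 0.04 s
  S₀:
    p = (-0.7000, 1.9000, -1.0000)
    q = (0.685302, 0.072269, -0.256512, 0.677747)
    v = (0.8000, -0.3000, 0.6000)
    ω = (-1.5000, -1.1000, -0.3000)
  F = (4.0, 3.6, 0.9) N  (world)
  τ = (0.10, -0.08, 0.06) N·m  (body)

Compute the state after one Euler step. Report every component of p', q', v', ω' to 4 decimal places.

p' = (-0.6680, 1.8880, -0.9760)
q' = (0.6854, 0.0681, -0.2913, 0.6639)
v' = (0.9600, -0.1560, 0.6360)
ω' = (-1.4888, -1.1568, -0.2451)

gyro term ω×Iω = (0.0495, -0.0090, -0.2145)
(τ − ω×Iω)/I = (0.2806, -1.4200, 1.3725)
ω + α·dt = (-1.4888, -1.1568, -0.2451)
q⊗(0,ω) = (0.0295644, -0.2054777, -1.7487720, -0.6698545)
q + ½dt·q⊗(0,ω), renormalized = (0.6854, 0.0681, -0.2913, 0.6639)
linear accel F/m = (4.0000, 3.6000, 0.9000)
new position p' = (-0.6680, 1.8880, -0.9760)
new velocity v' = (0.9600, -0.1560, 0.6360)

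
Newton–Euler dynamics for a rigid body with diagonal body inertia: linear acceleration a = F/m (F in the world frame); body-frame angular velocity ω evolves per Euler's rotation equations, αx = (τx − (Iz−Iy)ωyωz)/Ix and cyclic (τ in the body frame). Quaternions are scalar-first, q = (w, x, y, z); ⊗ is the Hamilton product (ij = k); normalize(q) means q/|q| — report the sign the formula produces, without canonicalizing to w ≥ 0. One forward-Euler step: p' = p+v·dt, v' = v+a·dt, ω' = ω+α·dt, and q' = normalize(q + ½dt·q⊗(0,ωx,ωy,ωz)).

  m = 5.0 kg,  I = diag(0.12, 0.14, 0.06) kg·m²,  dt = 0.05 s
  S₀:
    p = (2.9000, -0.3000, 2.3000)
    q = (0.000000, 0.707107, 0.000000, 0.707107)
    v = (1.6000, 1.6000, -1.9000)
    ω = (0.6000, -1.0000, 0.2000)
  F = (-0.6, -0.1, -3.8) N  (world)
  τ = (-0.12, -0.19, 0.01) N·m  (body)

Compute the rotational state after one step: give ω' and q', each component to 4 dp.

precession coupling ω×(Iω) = (0.0160, 0.0072, -0.0120)
α = I⁻¹(τ − ω×Iω) = (-1.1333, -1.4086, 0.3667)
ω + α·dt = (0.5433, -1.0704, 0.2183)
2q̇ = q⊗(0,ω) = (-0.5656856, 0.7071070, 0.2828428, -0.7071070)
q' = normalize(q + ½dt·q⊗(0,ω)) = (-0.0141, 0.7245, 0.0071, 0.6891)

ω' = (0.5433, -1.0704, 0.2183)
q' = (-0.0141, 0.7245, 0.0071, 0.6891)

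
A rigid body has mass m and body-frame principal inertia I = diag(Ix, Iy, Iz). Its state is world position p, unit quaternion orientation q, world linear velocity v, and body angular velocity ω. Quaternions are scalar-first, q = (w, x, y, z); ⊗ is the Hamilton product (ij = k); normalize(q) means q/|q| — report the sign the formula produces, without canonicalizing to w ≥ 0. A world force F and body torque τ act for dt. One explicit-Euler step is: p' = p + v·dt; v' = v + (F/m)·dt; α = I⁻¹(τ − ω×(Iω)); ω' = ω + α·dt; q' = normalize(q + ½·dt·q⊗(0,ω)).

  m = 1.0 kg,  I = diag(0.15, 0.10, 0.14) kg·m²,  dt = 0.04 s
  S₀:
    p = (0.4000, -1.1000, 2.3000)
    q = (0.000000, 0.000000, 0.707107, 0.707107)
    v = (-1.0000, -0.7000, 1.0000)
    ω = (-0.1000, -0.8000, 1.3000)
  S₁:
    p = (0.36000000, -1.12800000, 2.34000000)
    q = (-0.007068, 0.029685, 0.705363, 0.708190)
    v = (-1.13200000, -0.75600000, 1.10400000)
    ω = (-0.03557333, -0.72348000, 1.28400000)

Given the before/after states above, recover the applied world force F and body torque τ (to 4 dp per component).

velocity change Δv = (-0.13200000, -0.05600000, 0.10400000)
F = m·Δv/dt = (-3.3000, -1.4000, 2.6000)
Δω = ω₁−ω₀ = (0.06442667, 0.07652000, -0.01600000)
τ = I·(Δω/dt) + ω₀×(Iω₀) = (0.2000, 0.1900, -0.0600)

F = (-3.3000, -1.4000, 2.6000)
τ = (0.2000, 0.1900, -0.0600)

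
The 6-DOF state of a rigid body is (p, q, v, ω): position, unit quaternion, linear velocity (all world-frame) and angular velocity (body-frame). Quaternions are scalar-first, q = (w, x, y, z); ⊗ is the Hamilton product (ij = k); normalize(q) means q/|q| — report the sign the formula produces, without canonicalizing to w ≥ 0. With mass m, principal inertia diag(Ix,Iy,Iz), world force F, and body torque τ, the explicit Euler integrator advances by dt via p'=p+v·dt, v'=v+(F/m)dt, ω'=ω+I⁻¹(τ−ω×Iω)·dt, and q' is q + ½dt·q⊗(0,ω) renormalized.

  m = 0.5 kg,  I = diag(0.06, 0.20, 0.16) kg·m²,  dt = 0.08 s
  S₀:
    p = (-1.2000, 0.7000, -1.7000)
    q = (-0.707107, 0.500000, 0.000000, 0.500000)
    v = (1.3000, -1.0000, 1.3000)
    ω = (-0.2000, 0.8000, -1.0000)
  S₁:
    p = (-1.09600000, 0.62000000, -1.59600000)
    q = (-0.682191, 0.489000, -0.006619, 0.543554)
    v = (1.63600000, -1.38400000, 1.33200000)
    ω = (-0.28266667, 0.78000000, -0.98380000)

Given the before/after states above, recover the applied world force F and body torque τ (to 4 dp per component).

F = (2.1000, -2.4000, 0.2000)
τ = (-0.0300, -0.0700, 0.0100)

ω₁ − ω₀ = (-0.08266667, -0.02000000, 0.01620000)
applied torque τ = (-0.0300, -0.0700, 0.0100)
velocity change Δv = (0.33600000, -0.38400000, 0.03200000)
F = m·Δv/dt = (2.1000, -2.4000, 0.2000)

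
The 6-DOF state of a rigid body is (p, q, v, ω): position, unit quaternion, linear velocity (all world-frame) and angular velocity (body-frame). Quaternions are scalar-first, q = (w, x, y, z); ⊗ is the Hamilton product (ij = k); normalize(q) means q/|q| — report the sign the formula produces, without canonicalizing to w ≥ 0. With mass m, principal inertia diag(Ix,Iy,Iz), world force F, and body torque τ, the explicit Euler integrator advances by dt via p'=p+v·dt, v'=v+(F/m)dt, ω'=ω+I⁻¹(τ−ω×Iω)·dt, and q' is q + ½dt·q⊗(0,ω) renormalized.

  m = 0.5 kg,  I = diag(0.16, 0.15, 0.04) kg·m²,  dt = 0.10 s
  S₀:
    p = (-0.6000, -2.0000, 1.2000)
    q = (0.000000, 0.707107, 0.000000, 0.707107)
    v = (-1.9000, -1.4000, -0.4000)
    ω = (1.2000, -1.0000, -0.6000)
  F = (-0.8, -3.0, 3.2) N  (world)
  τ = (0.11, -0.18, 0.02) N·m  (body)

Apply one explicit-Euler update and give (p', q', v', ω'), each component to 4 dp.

p' = (-0.7900, -2.1400, 1.1600)
q' = (-0.0211, 0.7399, 0.0634, 0.6694)
v' = (-2.0600, -2.0000, 0.2400)
ω' = (1.3100, -1.0624, -0.5800)

linear accel F/m = (-1.6000, -6.0000, 6.4000)
p' = p + v·dt = (-0.7900, -2.1400, 1.1600)
v + (F/m)dt = (-2.0600, -2.0000, 0.2400)
(τ − ω×Iω)/I = (1.1000, -0.6240, 0.2000)
ω' = ω + α·dt = (1.3100, -1.0624, -0.5800)
Hamilton product q⊗(0,ω) = (-0.4242642, 0.7071070, 1.2727926, -0.7071070)
updated quaternion q' = (-0.0211, 0.7399, 0.0634, 0.6694)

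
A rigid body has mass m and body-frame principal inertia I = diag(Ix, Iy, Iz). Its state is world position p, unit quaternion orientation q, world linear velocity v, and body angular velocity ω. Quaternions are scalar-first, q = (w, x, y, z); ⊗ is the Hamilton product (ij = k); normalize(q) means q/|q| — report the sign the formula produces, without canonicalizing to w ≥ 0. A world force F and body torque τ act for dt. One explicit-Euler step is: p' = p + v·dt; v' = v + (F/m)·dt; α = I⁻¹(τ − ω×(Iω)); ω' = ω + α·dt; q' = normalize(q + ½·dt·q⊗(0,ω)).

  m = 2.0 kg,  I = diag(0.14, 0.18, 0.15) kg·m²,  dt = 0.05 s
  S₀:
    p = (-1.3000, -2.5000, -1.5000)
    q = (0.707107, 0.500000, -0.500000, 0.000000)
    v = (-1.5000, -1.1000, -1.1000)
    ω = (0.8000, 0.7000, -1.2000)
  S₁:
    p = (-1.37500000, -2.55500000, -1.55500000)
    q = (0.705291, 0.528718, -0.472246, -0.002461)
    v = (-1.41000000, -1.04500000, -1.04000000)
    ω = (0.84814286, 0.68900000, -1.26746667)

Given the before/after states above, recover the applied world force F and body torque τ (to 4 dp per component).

velocity change Δv = (0.09000000, 0.05500000, 0.06000000)
F = m·Δv/dt = (3.6000, 2.2000, 2.4000)
rate change Δω = (0.04814286, -0.01100000, -0.06746667)
precession coupling = (0.0252, 0.0096, 0.0224)
I·α + gyro = (0.1600, -0.0300, -0.1800)

F = (3.6000, 2.2000, 2.4000)
τ = (0.1600, -0.0300, -0.1800)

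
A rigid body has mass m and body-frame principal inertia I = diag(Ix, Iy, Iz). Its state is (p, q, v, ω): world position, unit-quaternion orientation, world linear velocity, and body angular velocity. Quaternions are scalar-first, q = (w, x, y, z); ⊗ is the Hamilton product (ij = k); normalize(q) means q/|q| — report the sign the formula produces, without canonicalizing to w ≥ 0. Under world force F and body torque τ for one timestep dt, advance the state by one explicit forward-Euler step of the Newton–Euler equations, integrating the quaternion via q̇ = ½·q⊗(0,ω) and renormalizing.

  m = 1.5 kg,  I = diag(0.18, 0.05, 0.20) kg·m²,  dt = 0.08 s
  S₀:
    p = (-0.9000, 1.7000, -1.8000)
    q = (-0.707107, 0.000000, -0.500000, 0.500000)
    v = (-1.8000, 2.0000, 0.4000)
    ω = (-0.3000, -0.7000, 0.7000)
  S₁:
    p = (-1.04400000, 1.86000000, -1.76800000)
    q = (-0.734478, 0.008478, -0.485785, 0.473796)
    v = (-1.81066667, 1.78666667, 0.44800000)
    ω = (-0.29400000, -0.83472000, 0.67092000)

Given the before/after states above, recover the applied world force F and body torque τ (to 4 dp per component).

F = (-0.2000, -4.0000, 0.9000)
τ = (-0.0600, -0.0800, -0.1000)

velocity change Δv = (-0.01066667, -0.21333333, 0.04800000)
m·(v₁−v₀)/dt = (-0.2000, -4.0000, 0.9000)
rate change Δω = (0.00600000, -0.13472000, -0.02908000)
ω₀×(Iω₀) = (-0.0735, 0.0042, -0.0273)
applied torque τ = (-0.0600, -0.0800, -0.1000)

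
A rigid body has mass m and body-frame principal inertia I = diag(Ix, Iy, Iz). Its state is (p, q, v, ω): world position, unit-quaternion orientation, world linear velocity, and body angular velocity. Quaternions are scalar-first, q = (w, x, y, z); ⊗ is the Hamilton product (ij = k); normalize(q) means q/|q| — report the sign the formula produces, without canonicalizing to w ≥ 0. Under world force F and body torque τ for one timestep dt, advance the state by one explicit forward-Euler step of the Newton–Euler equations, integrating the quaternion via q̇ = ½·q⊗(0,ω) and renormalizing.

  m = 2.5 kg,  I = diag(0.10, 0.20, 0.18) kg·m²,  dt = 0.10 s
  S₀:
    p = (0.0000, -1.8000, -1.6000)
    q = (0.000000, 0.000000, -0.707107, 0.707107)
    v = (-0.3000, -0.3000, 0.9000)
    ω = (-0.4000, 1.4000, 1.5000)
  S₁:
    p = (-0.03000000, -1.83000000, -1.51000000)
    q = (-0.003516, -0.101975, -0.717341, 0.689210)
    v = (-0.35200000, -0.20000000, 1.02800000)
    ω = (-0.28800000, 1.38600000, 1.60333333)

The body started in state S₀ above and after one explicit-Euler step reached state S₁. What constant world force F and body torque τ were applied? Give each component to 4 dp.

rate change Δω = (0.11200000, -0.01400000, 0.10333333)
precession coupling = (-0.0420, 0.0480, -0.0560)
I·α + gyro = (0.0700, 0.0200, 0.1300)
v₁ − v₀ = (-0.05200000, 0.10000000, 0.12800000)
F = m·Δv/dt = (-1.3000, 2.5000, 3.2000)

F = (-1.3000, 2.5000, 3.2000)
τ = (0.0700, 0.0200, 0.1300)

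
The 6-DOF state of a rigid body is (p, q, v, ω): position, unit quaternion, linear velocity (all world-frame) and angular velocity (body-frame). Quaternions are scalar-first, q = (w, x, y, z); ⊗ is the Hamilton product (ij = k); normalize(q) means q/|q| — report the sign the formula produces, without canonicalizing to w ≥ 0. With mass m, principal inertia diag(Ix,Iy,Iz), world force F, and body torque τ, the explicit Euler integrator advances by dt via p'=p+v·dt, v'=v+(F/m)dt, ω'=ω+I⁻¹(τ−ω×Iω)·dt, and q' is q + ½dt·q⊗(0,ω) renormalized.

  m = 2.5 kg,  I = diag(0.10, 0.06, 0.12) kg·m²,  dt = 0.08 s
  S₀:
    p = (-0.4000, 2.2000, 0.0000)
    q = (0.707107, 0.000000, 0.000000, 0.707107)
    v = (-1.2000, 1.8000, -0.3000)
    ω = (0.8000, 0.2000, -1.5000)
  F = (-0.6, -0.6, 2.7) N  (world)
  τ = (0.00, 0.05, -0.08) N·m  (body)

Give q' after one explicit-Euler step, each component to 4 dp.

Hamilton product q⊗(0,ω) = (1.0606605, 0.4242642, 0.7071070, -1.0606605)
updated quaternion q' = (0.7478, 0.0169, 0.0282, 0.6631)

q' = (0.7478, 0.0169, 0.0282, 0.6631)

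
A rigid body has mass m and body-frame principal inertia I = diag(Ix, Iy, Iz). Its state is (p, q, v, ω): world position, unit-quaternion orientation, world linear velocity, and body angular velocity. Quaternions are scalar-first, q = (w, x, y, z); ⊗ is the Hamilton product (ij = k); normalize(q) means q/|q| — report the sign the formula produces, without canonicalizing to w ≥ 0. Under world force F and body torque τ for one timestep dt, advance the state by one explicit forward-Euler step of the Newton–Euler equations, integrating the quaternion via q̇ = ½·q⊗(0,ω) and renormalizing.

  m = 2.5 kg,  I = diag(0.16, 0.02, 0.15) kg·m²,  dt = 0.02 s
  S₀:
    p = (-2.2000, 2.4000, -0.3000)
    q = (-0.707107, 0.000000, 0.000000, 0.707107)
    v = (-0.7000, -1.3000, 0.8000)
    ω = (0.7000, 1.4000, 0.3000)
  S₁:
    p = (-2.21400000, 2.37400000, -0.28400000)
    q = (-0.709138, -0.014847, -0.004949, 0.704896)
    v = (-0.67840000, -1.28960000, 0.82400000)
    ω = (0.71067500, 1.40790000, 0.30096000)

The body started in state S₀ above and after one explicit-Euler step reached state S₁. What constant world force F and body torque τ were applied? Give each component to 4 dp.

Δv = v₁−v₀ = (0.02160000, 0.01040000, 0.02400000)
applied force F = (2.7000, 1.3000, 3.0000)
ω₁ − ω₀ = (0.01067500, 0.00790000, 0.00096000)
I·α + gyro = (0.1400, 0.0100, -0.1300)

F = (2.7000, 1.3000, 3.0000)
τ = (0.1400, 0.0100, -0.1300)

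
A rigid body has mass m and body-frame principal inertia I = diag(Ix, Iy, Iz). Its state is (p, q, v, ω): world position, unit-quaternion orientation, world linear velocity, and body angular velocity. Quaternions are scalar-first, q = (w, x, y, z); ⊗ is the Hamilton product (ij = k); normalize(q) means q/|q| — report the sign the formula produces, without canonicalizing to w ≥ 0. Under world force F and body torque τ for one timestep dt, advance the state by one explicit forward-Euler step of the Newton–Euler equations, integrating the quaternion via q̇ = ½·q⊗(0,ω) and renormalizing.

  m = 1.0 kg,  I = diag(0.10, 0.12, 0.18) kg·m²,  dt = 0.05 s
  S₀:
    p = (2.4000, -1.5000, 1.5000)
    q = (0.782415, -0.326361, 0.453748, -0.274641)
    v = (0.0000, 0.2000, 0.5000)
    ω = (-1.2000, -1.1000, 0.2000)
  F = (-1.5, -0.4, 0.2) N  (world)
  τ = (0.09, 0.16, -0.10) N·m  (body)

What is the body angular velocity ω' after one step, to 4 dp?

precession coupling ω×(Iω) = (-0.0132, 0.0192, 0.0264)
angular accel α = (1.0320, 1.1733, -0.7022)
new body rate ω' = (-1.1484, -1.0413, 0.1649)

ω' = (-1.1484, -1.0413, 0.1649)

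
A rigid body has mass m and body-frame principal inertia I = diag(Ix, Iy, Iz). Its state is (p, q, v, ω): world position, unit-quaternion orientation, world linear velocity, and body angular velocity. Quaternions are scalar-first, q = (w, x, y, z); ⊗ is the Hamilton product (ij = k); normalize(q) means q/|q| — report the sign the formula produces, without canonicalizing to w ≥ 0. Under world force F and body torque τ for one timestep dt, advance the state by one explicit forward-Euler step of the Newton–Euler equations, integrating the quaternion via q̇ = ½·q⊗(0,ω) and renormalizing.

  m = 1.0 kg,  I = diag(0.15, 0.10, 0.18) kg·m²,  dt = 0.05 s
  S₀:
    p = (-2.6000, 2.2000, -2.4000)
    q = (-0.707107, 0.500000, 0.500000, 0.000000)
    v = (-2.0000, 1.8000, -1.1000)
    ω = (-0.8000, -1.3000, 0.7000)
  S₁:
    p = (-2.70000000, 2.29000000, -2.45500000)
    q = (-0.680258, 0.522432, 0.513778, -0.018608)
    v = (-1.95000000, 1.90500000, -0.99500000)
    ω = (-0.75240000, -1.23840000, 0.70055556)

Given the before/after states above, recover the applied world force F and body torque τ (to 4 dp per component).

ω₁ − ω₀ = (0.04760000, 0.06160000, 0.00055556)
gyro term ω₀×Iω₀ = (-0.0728, 0.0168, -0.0520)
τ = I·(Δω/dt) + ω₀×(Iω₀) = (0.0700, 0.1400, -0.0500)
Δv = v₁−v₀ = (0.05000000, 0.10500000, 0.10500000)
m·(v₁−v₀)/dt = (1.0000, 2.1000, 2.1000)

F = (1.0000, 2.1000, 2.1000)
τ = (0.0700, 0.1400, -0.0500)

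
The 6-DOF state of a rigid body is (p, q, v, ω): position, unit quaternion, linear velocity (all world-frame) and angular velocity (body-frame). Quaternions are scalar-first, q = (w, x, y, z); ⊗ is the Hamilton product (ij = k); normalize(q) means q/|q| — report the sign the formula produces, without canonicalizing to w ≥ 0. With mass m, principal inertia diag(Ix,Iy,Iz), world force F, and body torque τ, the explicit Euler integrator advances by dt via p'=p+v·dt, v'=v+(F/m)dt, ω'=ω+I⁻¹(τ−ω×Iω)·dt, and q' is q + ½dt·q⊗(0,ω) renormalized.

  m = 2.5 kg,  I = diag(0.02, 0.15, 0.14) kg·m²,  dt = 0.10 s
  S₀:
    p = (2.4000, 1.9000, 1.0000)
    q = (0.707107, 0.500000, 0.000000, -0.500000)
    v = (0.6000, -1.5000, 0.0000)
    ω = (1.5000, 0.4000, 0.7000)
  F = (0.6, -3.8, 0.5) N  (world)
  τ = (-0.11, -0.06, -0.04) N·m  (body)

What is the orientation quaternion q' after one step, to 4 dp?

q' = (0.6846, 0.5610, -0.0407, -0.4636)

q⊗(0,ω) = (-0.4000000, 1.2606605, -0.8171572, 0.6949749)
q' = normalize(q + ½dt·q⊗(0,ω)) = (0.6846, 0.5610, -0.0407, -0.4636)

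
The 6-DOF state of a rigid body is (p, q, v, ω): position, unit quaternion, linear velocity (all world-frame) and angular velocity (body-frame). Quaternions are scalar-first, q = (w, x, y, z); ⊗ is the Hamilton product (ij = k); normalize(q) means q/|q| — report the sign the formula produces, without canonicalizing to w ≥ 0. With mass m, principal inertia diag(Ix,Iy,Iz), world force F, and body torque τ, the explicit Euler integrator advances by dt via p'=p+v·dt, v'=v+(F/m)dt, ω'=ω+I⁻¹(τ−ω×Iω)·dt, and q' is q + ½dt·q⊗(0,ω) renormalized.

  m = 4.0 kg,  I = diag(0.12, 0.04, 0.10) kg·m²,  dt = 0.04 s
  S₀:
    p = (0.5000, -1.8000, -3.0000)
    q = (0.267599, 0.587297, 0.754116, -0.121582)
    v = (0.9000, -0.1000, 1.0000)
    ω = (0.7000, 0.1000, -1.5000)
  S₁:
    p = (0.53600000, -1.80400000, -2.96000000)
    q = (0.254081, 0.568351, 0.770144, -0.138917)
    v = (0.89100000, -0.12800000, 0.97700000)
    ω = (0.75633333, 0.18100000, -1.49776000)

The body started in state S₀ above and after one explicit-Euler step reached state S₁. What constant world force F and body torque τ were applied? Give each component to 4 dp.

F = (-0.9000, -2.8000, -2.3000)
τ = (0.1600, 0.0600, 0.0000)

Δω = ω₁−ω₀ = (0.05633333, 0.08100000, 0.00224000)
precession coupling = (-0.0090, -0.0210, -0.0056)
applied torque τ = (0.1600, 0.0600, 0.0000)
Δv = v₁−v₀ = (-0.00900000, -0.02800000, -0.02300000)
F = m·Δv/dt = (-0.9000, -2.8000, -2.3000)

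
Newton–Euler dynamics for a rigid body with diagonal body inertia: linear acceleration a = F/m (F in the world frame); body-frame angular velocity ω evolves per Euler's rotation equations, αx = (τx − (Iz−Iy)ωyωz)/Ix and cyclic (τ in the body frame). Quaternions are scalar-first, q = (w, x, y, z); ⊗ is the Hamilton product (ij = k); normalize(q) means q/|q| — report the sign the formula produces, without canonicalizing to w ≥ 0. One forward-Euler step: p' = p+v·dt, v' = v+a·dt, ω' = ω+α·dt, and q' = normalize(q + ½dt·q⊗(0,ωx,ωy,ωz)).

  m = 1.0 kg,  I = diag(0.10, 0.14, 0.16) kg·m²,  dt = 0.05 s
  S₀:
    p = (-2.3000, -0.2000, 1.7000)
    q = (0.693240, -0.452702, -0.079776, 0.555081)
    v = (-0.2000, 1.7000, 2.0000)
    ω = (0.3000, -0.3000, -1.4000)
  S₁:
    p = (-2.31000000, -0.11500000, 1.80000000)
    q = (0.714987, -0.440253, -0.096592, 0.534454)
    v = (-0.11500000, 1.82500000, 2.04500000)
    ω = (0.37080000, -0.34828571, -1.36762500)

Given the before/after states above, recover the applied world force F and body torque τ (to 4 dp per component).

F = (1.7000, 2.5000, 0.9000)
τ = (0.1500, -0.1100, 0.1000)

rate change Δω = (0.07080000, -0.04828571, 0.03237500)
gyro term ω₀×Iω₀ = (0.0084, 0.0252, -0.0036)
I·α + gyro = (0.1500, -0.1100, 0.1000)
Δv = v₁−v₀ = (0.08500000, 0.12500000, 0.04500000)
applied force F = (1.7000, 2.5000, 0.9000)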